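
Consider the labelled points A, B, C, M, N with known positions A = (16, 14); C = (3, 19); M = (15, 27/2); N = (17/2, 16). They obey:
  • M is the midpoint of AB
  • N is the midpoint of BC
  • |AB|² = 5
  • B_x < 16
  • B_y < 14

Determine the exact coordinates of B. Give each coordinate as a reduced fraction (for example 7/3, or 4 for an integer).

B = (14, 13)

1. B_x = 14  [B = 2·M−A = 2·(15, 27/2)−(16, 14)]
2. B_y = 13  [B = 2·M−A = 2·(15, 27/2)−(16, 14)]
   so B = (14, 13)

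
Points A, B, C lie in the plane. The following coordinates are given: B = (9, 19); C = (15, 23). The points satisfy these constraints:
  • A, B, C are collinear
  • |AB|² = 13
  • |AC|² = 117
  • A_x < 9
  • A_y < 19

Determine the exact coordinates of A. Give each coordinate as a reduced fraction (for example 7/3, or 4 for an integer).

A = (6, 17)

1. A_x = 6  [[A, B, C are collinear ⇒ -4x+6y-78=0] ∩ [|A−(9, 19)|²=13]]
2. A_y = 17  [[A, B, C are collinear ⇒ -4x+6y-78=0] ∩ [|A−(9, 19)|²=13]]
   so A = (6, 17)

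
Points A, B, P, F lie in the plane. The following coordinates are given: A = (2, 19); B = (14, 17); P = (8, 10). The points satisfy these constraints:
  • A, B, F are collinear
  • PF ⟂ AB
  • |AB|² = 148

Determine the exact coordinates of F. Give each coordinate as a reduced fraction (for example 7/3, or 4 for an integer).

F = (344/37, 658/37)

1. F_x = 344/37  [[A, B, F are collinear ⇒ 2x+12y-232=0] ∩ [PF ⟂ AB ⇒ 12x-2y-76=0]]
2. F_y = 658/37  [[A, B, F are collinear ⇒ 2x+12y-232=0] ∩ [PF ⟂ AB ⇒ 12x-2y-76=0]]
   so F = (344/37, 658/37)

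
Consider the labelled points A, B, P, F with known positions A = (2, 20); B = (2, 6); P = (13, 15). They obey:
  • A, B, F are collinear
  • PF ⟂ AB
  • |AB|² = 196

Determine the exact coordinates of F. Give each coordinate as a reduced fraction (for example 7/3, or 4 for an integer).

F = (2, 15)

1. F_x = 2  [[A, B, F are collinear ⇒ 14x-28=0] ∩ [PF ⟂ AB ⇒ -14y+210=0]]
2. F_y = 15  [[A, B, F are collinear ⇒ 14x-28=0] ∩ [PF ⟂ AB ⇒ -14y+210=0]]
   so F = (2, 15)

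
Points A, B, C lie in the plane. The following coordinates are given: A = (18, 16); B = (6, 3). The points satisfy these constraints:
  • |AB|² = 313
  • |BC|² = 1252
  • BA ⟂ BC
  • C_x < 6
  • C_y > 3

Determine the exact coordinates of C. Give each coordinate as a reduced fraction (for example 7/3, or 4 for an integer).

1. C_x = -20  [[BA ⟂ BC ⇒ 12x+13y-111=0] ∩ [|C−(6, 3)|²=1252]]
2. C_y = 27  [[BA ⟂ BC ⇒ 12x+13y-111=0] ∩ [|C−(6, 3)|²=1252]]
   so C = (-20, 27)

C = (-20, 27)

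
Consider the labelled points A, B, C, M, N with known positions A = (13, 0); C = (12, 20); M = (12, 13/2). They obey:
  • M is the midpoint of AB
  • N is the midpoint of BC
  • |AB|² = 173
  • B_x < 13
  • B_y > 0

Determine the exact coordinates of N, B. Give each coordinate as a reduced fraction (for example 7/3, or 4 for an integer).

1. B_x = 11  [B = 2·M−A = 2·(12, 13/2)−(13, 0)]
2. B_y = 13  [B = 2·M−A = 2·(12, 13/2)−(13, 0)]
   so B = (11, 13)
3. N_x = 23/2  [2·N = B+C = (11, 13)+(12, 20)]
4. N_y = 33/2  [2·N = B+C = (11, 13)+(12, 20)]
   so N = (23/2, 33/2)

N = (23/2, 33/2)
B = (11, 13)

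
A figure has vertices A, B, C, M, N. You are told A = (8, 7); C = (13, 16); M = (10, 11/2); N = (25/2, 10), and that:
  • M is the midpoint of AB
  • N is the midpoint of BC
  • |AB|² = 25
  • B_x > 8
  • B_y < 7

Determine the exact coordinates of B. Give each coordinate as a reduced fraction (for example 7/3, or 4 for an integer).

B = (12, 4)

1. B_x = 12  [B = 2·M−A = 2·(10, 11/2)−(8, 7)]
2. B_y = 4  [B = 2·M−A = 2·(10, 11/2)−(8, 7)]
   so B = (12, 4)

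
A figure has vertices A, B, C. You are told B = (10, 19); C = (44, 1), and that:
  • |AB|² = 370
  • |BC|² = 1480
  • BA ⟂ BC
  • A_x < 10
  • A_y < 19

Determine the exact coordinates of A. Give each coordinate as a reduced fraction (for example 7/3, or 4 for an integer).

1. A_x = 1  [[BA ⟂ BC ⇒ 34x-18y+2=0] ∩ [|A−(10, 19)|²=370]]
2. A_y = 2  [[BA ⟂ BC ⇒ 34x-18y+2=0] ∩ [|A−(10, 19)|²=370]]
   so A = (1, 2)

A = (1, 2)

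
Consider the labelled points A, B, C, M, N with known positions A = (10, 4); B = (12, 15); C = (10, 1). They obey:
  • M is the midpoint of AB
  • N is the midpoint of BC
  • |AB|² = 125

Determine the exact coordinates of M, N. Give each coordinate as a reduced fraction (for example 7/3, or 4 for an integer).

1. M_x = 11  [2·M = A+B = (10, 4)+(12, 15)]
2. M_y = 19/2  [2·M = A+B = (10, 4)+(12, 15)]
   so M = (11, 19/2)
3. N_x = 11  [2·N = B+C = (12, 15)+(10, 1)]
4. N_y = 8  [2·N = B+C = (12, 15)+(10, 1)]
   so N = (11, 8)

M = (11, 19/2)
N = (11, 8)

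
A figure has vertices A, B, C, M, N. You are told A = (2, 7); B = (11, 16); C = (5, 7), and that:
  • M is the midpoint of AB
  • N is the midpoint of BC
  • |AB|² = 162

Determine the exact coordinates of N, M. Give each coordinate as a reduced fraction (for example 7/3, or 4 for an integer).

N = (8, 23/2)
M = (13/2, 23/2)

1. M_x = 13/2  [2·M = A+B = (2, 7)+(11, 16)]
2. M_y = 23/2  [2·M = A+B = (2, 7)+(11, 16)]
   so M = (13/2, 23/2)
3. N_x = 8  [2·N = B+C = (11, 16)+(5, 7)]
4. N_y = 23/2  [2·N = B+C = (11, 16)+(5, 7)]
   so N = (8, 23/2)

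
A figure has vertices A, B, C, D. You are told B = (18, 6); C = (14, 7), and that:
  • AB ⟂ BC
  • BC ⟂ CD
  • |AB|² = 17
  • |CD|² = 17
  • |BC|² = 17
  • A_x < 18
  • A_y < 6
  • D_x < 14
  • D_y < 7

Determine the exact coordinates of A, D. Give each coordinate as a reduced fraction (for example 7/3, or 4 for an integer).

A = (17, 2)
D = (13, 3)

1. A_x = 17  [[AB ⟂ BC ⇒ 4x-1y-66=0] ∩ [|A−(18, 6)|²=17]]
2. A_y = 2  [[AB ⟂ BC ⇒ 4x-1y-66=0] ∩ [|A−(18, 6)|²=17]]
   so A = (17, 2)
3. D_x = 13  [[BC ⟂ CD ⇒ -4x+1y+49=0] ∩ [|D−(14, 7)|²=17]]
4. D_y = 3  [[BC ⟂ CD ⇒ -4x+1y+49=0] ∩ [|D−(14, 7)|²=17]]
   so D = (13, 3)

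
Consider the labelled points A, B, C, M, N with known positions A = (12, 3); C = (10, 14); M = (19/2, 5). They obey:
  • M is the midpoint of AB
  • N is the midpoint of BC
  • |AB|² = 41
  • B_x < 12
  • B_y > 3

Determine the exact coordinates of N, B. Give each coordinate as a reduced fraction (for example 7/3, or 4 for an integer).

N = (17/2, 21/2)
B = (7, 7)

1. B_x = 7  [B = 2·M−A = 2·(19/2, 5)−(12, 3)]
2. B_y = 7  [B = 2·M−A = 2·(19/2, 5)−(12, 3)]
   so B = (7, 7)
3. N_x = 17/2  [2·N = B+C = (7, 7)+(10, 14)]
4. N_y = 21/2  [2·N = B+C = (7, 7)+(10, 14)]
   so N = (17/2, 21/2)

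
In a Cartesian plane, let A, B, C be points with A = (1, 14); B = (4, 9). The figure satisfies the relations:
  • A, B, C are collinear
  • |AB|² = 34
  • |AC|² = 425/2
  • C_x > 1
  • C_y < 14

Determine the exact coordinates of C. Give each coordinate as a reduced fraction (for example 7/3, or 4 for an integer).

1. C_x = 17/2  [[A, B, C are collinear ⇒ 5x+3y-47=0] ∩ [|C−(1, 14)|²=425/2]]
2. C_y = 3/2  [[A, B, C are collinear ⇒ 5x+3y-47=0] ∩ [|C−(1, 14)|²=425/2]]
   so C = (17/2, 3/2)

C = (17/2, 3/2)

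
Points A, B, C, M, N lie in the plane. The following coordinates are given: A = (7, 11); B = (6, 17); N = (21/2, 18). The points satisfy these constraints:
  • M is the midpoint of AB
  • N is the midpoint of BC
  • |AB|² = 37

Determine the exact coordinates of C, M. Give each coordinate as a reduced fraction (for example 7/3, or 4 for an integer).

1. M_x = 13/2  [2·M = A+B = (7, 11)+(6, 17)]
2. M_y = 14  [2·M = A+B = (7, 11)+(6, 17)]
   so M = (13/2, 14)
3. C_x = 15  [C = 2·N−B = 2·(21/2, 18)−(6, 17)]
4. C_y = 19  [C = 2·N−B = 2·(21/2, 18)−(6, 17)]
   so C = (15, 19)

C = (15, 19)
M = (13/2, 14)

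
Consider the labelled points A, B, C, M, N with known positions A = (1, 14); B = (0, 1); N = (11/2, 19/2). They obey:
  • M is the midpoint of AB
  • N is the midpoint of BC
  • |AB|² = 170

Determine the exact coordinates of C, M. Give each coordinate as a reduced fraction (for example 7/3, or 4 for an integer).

C = (11, 18)
M = (1/2, 15/2)

1. M_x = 1/2  [2·M = A+B = (1, 14)+(0, 1)]
2. M_y = 15/2  [2·M = A+B = (1, 14)+(0, 1)]
   so M = (1/2, 15/2)
3. C_x = 11  [C = 2·N−B = 2·(11/2, 19/2)−(0, 1)]
4. C_y = 18  [C = 2·N−B = 2·(11/2, 19/2)−(0, 1)]
   so C = (11, 18)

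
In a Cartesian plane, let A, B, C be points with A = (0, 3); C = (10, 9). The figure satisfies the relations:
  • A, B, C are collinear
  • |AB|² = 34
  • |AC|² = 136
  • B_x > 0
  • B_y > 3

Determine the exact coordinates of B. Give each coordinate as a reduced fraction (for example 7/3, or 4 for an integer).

B = (5, 6)

1. B_x = 5  [[A, B, C are collinear ⇒ 6x-10y+30=0] ∩ [|B−(0, 3)|²=34]]
2. B_y = 6  [[A, B, C are collinear ⇒ 6x-10y+30=0] ∩ [|B−(0, 3)|²=34]]
   so B = (5, 6)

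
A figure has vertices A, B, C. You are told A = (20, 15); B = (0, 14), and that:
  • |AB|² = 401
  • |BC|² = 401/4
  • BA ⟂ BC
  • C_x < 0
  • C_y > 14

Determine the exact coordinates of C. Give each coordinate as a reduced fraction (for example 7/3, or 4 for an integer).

1. C_x = -1/2  [[BA ⟂ BC ⇒ 20x+1y-14=0] ∩ [|C−(0, 14)|²=401/4]]
2. C_y = 24  [[BA ⟂ BC ⇒ 20x+1y-14=0] ∩ [|C−(0, 14)|²=401/4]]
   so C = (-1/2, 24)

C = (-1/2, 24)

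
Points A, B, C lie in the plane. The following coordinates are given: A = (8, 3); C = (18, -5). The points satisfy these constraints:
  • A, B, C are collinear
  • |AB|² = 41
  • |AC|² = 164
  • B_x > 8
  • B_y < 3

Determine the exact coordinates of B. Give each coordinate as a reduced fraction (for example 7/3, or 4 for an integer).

B = (13, -1)

1. B_x = 13  [[A, B, C are collinear ⇒ -8x-10y+94=0] ∩ [|B−(8, 3)|²=41]]
2. B_y = -1  [[A, B, C are collinear ⇒ -8x-10y+94=0] ∩ [|B−(8, 3)|²=41]]
   so B = (13, -1)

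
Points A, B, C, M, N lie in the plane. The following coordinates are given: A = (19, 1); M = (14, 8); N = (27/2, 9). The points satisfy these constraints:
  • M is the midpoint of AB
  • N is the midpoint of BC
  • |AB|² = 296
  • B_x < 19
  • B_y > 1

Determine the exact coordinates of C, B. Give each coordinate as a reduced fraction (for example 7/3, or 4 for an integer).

C = (18, 3)
B = (9, 15)

1. B_x = 9  [B = 2·M−A = 2·(14, 8)−(19, 1)]
2. B_y = 15  [B = 2·M−A = 2·(14, 8)−(19, 1)]
   so B = (9, 15)
3. C_x = 18  [C = 2·N−B = 2·(27/2, 9)−(9, 15)]
4. C_y = 3  [C = 2·N−B = 2·(27/2, 9)−(9, 15)]
   so C = (18, 3)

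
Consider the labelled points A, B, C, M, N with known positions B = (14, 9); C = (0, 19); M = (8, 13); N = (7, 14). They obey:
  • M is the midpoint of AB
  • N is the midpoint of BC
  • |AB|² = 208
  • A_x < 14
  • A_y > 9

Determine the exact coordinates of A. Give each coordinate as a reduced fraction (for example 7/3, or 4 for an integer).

A = (2, 17)

1. A_x = 2  [A = 2·M−B = 2·(8, 13)−(14, 9)]
2. A_y = 17  [A = 2·M−B = 2·(8, 13)−(14, 9)]
   so A = (2, 17)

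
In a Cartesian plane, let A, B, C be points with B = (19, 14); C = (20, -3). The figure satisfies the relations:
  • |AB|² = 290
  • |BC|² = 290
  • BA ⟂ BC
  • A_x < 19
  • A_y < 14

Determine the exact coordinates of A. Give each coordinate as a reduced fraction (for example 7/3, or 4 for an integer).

1. A_x = 2  [[BA ⟂ BC ⇒ 1x-17y+219=0] ∩ [|A−(19, 14)|²=290]]
2. A_y = 13  [[BA ⟂ BC ⇒ 1x-17y+219=0] ∩ [|A−(19, 14)|²=290]]
   so A = (2, 13)

A = (2, 13)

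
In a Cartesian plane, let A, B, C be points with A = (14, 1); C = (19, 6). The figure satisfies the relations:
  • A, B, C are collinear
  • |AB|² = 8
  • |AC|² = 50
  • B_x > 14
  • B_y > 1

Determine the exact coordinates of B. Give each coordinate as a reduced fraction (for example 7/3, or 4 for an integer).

B = (16, 3)

1. B_x = 16  [[A, B, C are collinear ⇒ 5x-5y-65=0] ∩ [|B−(14, 1)|²=8]]
2. B_y = 3  [[A, B, C are collinear ⇒ 5x-5y-65=0] ∩ [|B−(14, 1)|²=8]]
   so B = (16, 3)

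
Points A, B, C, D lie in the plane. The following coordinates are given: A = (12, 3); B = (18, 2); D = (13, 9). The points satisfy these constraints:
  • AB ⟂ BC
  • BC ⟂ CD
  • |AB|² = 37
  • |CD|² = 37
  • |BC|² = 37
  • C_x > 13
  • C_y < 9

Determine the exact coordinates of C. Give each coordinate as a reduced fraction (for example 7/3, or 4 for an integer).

C = (19, 8)

1. C_x = 19  [[AB ⟂ BC ⇒ 6x-1y-106=0] ∩ [|C−(13, 9)|²=37]]
2. C_y = 8  [[AB ⟂ BC ⇒ 6x-1y-106=0] ∩ [|C−(13, 9)|²=37]]
   so C = (19, 8)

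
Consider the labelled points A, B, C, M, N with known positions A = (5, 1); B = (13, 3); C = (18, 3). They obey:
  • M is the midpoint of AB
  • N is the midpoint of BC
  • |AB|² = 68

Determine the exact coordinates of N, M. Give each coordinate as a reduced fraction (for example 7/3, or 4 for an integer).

1. M_x = 9  [2·M = A+B = (5, 1)+(13, 3)]
2. M_y = 2  [2·M = A+B = (5, 1)+(13, 3)]
   so M = (9, 2)
3. N_x = 31/2  [2·N = B+C = (13, 3)+(18, 3)]
4. N_y = 3  [2·N = B+C = (13, 3)+(18, 3)]
   so N = (31/2, 3)

N = (31/2, 3)
M = (9, 2)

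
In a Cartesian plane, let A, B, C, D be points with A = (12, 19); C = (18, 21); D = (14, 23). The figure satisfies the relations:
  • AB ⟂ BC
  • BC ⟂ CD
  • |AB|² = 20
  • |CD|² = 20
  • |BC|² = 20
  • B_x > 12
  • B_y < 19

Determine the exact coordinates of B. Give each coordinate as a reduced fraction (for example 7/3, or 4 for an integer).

1. B_x = 16  [[BC ⟂ CD ⇒ 4x-2y-30=0] ∩ [|B−(12, 19)|²=20]]
2. B_y = 17  [[BC ⟂ CD ⇒ 4x-2y-30=0] ∩ [|B−(12, 19)|²=20]]
   so B = (16, 17)

B = (16, 17)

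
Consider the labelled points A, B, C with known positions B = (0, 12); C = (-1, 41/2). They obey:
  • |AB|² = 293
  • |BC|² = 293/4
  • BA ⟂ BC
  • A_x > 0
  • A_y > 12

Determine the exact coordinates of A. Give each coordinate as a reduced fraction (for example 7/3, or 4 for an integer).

A = (17, 14)

1. A_x = 17  [[BA ⟂ BC ⇒ -1x+17/2y-102=0] ∩ [|A−(0, 12)|²=293]]
2. A_y = 14  [[BA ⟂ BC ⇒ -1x+17/2y-102=0] ∩ [|A−(0, 12)|²=293]]
   so A = (17, 14)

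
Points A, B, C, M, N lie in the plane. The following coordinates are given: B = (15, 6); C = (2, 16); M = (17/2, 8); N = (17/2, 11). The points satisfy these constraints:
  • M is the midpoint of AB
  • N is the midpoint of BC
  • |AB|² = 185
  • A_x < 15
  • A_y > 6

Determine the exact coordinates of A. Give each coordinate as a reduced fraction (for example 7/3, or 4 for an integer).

A = (2, 10)

1. A_x = 2  [A = 2·M−B = 2·(17/2, 8)−(15, 6)]
2. A_y = 10  [A = 2·M−B = 2·(17/2, 8)−(15, 6)]
   so A = (2, 10)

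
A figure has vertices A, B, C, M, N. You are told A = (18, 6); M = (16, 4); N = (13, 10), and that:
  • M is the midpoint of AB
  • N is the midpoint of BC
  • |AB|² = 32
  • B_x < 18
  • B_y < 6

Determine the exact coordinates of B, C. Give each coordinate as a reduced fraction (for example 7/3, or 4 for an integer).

B = (14, 2)
C = (12, 18)

1. B_x = 14  [B = 2·M−A = 2·(16, 4)−(18, 6)]
2. B_y = 2  [B = 2·M−A = 2·(16, 4)−(18, 6)]
   so B = (14, 2)
3. C_x = 12  [C = 2·N−B = 2·(13, 10)−(14, 2)]
4. C_y = 18  [C = 2·N−B = 2·(13, 10)−(14, 2)]
   so C = (12, 18)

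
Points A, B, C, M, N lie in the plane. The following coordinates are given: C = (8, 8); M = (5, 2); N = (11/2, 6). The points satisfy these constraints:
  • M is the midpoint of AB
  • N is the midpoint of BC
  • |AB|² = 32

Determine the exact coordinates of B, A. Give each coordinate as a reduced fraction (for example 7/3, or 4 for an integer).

B = (3, 4)
A = (7, 0)

1. B_x = 3  [B = 2·N−C = 2·(11/2, 6)−(8, 8)]
2. B_y = 4  [B = 2·N−C = 2·(11/2, 6)−(8, 8)]
   so B = (3, 4)
3. A_x = 7  [A = 2·M−B = 2·(5, 2)−(3, 4)]
4. A_y = 0  [A = 2·M−B = 2·(5, 2)−(3, 4)]
   so A = (7, 0)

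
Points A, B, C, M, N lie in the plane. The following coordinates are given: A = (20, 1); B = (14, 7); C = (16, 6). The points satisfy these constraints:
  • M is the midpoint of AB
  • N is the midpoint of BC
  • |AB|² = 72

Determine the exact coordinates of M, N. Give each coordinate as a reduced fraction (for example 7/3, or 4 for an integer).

1. M_x = 17  [2·M = A+B = (20, 1)+(14, 7)]
2. M_y = 4  [2·M = A+B = (20, 1)+(14, 7)]
   so M = (17, 4)
3. N_x = 15  [2·N = B+C = (14, 7)+(16, 6)]
4. N_y = 13/2  [2·N = B+C = (14, 7)+(16, 6)]
   so N = (15, 13/2)

M = (17, 4)
N = (15, 13/2)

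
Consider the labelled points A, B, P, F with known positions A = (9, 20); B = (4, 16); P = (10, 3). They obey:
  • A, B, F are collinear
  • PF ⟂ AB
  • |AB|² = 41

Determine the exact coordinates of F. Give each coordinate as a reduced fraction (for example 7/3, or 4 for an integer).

F = (54/41, 568/41)

1. F_x = 54/41  [[A, B, F are collinear ⇒ 4x-5y+64=0] ∩ [PF ⟂ AB ⇒ -5x-4y+62=0]]
2. F_y = 568/41  [[A, B, F are collinear ⇒ 4x-5y+64=0] ∩ [PF ⟂ AB ⇒ -5x-4y+62=0]]
   so F = (54/41, 568/41)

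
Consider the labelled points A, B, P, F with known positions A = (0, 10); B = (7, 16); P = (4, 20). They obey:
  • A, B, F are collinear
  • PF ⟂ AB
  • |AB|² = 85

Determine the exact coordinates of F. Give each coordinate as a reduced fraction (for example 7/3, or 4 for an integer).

F = (616/85, 1378/85)

1. F_x = 616/85  [[A, B, F are collinear ⇒ -6x+7y-70=0] ∩ [PF ⟂ AB ⇒ 7x+6y-148=0]]
2. F_y = 1378/85  [[A, B, F are collinear ⇒ -6x+7y-70=0] ∩ [PF ⟂ AB ⇒ 7x+6y-148=0]]
   so F = (616/85, 1378/85)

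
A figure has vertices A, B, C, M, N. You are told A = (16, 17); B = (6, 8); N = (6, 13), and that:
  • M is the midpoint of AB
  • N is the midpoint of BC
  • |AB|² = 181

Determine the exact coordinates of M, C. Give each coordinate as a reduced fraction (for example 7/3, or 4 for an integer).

M = (11, 25/2)
C = (6, 18)

1. M_x = 11  [2·M = A+B = (16, 17)+(6, 8)]
2. M_y = 25/2  [2·M = A+B = (16, 17)+(6, 8)]
   so M = (11, 25/2)
3. C_x = 6  [C = 2·N−B = 2·(6, 13)−(6, 8)]
4. C_y = 18  [C = 2·N−B = 2·(6, 13)−(6, 8)]
   so C = (6, 18)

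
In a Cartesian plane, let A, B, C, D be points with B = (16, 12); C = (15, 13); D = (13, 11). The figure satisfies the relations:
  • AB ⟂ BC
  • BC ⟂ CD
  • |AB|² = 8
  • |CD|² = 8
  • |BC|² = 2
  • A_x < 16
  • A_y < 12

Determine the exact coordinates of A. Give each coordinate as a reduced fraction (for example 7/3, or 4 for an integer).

A = (14, 10)

1. A_x = 14  [[AB ⟂ BC ⇒ 1x-1y-4=0] ∩ [|A−(16, 12)|²=8]]
2. A_y = 10  [[AB ⟂ BC ⇒ 1x-1y-4=0] ∩ [|A−(16, 12)|²=8]]
   so A = (14, 10)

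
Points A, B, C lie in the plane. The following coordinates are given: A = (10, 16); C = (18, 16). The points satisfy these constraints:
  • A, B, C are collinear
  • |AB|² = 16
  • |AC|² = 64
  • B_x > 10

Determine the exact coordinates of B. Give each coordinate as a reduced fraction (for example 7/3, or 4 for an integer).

B = (14, 16)

1. B_x = 14  [[A, B, C are collinear ⇒ -8y+128=0] ∩ [|B−(10, 16)|²=16]]
2. B_y = 16  [[A, B, C are collinear ⇒ -8y+128=0] ∩ [|B−(10, 16)|²=16]]
   so B = (14, 16)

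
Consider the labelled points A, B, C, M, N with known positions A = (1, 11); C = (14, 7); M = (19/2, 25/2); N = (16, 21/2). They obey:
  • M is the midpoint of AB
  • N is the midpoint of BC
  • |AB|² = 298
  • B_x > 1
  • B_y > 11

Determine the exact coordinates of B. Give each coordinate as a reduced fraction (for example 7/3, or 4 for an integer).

1. B_x = 18  [B = 2·M−A = 2·(19/2, 25/2)−(1, 11)]
2. B_y = 14  [B = 2·M−A = 2·(19/2, 25/2)−(1, 11)]
   so B = (18, 14)

B = (18, 14)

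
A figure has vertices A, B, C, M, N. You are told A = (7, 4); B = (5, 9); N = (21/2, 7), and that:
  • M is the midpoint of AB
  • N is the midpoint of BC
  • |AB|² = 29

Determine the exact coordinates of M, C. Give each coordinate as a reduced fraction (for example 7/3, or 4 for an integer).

M = (6, 13/2)
C = (16, 5)

1. M_x = 6  [2·M = A+B = (7, 4)+(5, 9)]
2. M_y = 13/2  [2·M = A+B = (7, 4)+(5, 9)]
   so M = (6, 13/2)
3. C_x = 16  [C = 2·N−B = 2·(21/2, 7)−(5, 9)]
4. C_y = 5  [C = 2·N−B = 2·(21/2, 7)−(5, 9)]
   so C = (16, 5)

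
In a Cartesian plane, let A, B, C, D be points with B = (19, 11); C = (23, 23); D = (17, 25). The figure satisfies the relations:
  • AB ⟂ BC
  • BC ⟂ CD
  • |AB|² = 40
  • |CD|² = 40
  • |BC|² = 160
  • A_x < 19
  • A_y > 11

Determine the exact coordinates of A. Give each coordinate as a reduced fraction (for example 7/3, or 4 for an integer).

1. A_x = 13  [[AB ⟂ BC ⇒ -4x-12y+208=0] ∩ [|A−(19, 11)|²=40]]
2. A_y = 13  [[AB ⟂ BC ⇒ -4x-12y+208=0] ∩ [|A−(19, 11)|²=40]]
   so A = (13, 13)

A = (13, 13)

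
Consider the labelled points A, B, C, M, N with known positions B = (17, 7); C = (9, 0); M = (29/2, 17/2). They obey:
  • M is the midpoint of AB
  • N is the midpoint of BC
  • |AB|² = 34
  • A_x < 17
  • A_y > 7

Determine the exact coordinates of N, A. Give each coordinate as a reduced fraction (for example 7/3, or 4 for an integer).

1. A_x = 12  [A = 2·M−B = 2·(29/2, 17/2)−(17, 7)]
2. A_y = 10  [A = 2·M−B = 2·(29/2, 17/2)−(17, 7)]
   so A = (12, 10)
3. N_x = 13  [2·N = B+C = (17, 7)+(9, 0)]
4. N_y = 7/2  [2·N = B+C = (17, 7)+(9, 0)]
   so N = (13, 7/2)

N = (13, 7/2)
A = (12, 10)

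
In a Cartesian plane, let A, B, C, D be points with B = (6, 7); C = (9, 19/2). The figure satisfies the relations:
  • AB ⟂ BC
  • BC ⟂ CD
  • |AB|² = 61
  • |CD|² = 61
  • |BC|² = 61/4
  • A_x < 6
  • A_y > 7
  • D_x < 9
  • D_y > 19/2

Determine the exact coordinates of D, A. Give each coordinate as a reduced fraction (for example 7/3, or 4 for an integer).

D = (4, 31/2)
A = (1, 13)

1. D_x = 4  [[BC ⟂ CD ⇒ 3x+5/2y-203/4=0] ∩ [|D−(9, 19/2)|²=61]]
2. D_y = 31/2  [[BC ⟂ CD ⇒ 3x+5/2y-203/4=0] ∩ [|D−(9, 19/2)|²=61]]
   so D = (4, 31/2)
3. A_x = 1  [[AB ⟂ BC ⇒ -3x-5/2y+71/2=0] ∩ [|A−(6, 7)|²=61]]
4. A_y = 13  [[AB ⟂ BC ⇒ -3x-5/2y+71/2=0] ∩ [|A−(6, 7)|²=61]]
   so A = (1, 13)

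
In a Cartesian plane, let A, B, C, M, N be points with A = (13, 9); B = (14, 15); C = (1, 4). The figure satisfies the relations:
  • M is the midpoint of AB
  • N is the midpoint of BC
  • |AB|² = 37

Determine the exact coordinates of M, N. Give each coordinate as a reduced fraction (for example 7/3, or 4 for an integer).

1. M_x = 27/2  [2·M = A+B = (13, 9)+(14, 15)]
2. M_y = 12  [2·M = A+B = (13, 9)+(14, 15)]
   so M = (27/2, 12)
3. N_x = 15/2  [2·N = B+C = (14, 15)+(1, 4)]
4. N_y = 19/2  [2·N = B+C = (14, 15)+(1, 4)]
   so N = (15/2, 19/2)

M = (27/2, 12)
N = (15/2, 19/2)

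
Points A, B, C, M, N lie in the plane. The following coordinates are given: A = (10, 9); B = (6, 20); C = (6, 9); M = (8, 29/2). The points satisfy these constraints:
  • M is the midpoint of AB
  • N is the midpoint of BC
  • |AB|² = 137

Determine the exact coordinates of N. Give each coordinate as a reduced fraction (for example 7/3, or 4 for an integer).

N = (6, 29/2)

1. N_x = 6  [2·N = B+C = (6, 20)+(6, 9)]
2. N_y = 29/2  [2·N = B+C = (6, 20)+(6, 9)]
   so N = (6, 29/2)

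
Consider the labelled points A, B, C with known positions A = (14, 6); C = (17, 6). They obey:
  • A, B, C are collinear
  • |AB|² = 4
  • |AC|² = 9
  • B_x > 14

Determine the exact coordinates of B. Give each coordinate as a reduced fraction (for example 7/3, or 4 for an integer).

1. B_x = 16  [[A, B, C are collinear ⇒ -3y+18=0] ∩ [|B−(14, 6)|²=4]]
2. B_y = 6  [[A, B, C are collinear ⇒ -3y+18=0] ∩ [|B−(14, 6)|²=4]]
   so B = (16, 6)

B = (16, 6)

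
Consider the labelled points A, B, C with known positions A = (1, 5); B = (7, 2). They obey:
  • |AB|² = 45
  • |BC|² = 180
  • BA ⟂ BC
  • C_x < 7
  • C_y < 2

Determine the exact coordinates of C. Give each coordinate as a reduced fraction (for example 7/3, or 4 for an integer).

C = (1, -10)

1. C_x = 1  [[BA ⟂ BC ⇒ -6x+3y+36=0] ∩ [|C−(7, 2)|²=180]]
2. C_y = -10  [[BA ⟂ BC ⇒ -6x+3y+36=0] ∩ [|C−(7, 2)|²=180]]
   so C = (1, -10)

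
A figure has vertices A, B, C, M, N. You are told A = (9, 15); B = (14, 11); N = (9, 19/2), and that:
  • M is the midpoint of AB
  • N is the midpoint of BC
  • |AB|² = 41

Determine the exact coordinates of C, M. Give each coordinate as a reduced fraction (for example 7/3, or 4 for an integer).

1. M_x = 23/2  [2·M = A+B = (9, 15)+(14, 11)]
2. M_y = 13  [2·M = A+B = (9, 15)+(14, 11)]
   so M = (23/2, 13)
3. C_x = 4  [C = 2·N−B = 2·(9, 19/2)−(14, 11)]
4. C_y = 8  [C = 2·N−B = 2·(9, 19/2)−(14, 11)]
   so C = (4, 8)

C = (4, 8)
M = (23/2, 13)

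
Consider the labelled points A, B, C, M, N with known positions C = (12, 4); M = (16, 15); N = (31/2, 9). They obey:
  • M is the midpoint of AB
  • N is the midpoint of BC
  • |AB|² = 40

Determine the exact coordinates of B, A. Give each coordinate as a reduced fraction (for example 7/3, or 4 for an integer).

B = (19, 14)
A = (13, 16)

1. B_x = 19  [B = 2·N−C = 2·(31/2, 9)−(12, 4)]
2. B_y = 14  [B = 2·N−C = 2·(31/2, 9)−(12, 4)]
   so B = (19, 14)
3. A_x = 13  [A = 2·M−B = 2·(16, 15)−(19, 14)]
4. A_y = 16  [A = 2·M−B = 2·(16, 15)−(19, 14)]
   so A = (13, 16)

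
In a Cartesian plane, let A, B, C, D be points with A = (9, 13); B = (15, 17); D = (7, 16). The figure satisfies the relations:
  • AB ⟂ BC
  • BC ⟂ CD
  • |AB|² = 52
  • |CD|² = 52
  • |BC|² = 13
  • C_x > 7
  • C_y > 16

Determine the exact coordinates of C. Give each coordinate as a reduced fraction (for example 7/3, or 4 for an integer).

C = (13, 20)

1. C_x = 13  [[AB ⟂ BC ⇒ 6x+4y-158=0] ∩ [|C−(7, 16)|²=52]]
2. C_y = 20  [[AB ⟂ BC ⇒ 6x+4y-158=0] ∩ [|C−(7, 16)|²=52]]
   so C = (13, 20)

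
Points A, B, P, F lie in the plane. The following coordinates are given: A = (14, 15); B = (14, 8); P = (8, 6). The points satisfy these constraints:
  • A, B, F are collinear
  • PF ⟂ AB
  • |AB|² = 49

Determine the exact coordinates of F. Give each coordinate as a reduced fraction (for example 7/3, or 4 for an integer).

F = (14, 6)

1. F_x = 14  [[A, B, F are collinear ⇒ 7x-98=0] ∩ [PF ⟂ AB ⇒ -7y+42=0]]
2. F_y = 6  [[A, B, F are collinear ⇒ 7x-98=0] ∩ [PF ⟂ AB ⇒ -7y+42=0]]
   so F = (14, 6)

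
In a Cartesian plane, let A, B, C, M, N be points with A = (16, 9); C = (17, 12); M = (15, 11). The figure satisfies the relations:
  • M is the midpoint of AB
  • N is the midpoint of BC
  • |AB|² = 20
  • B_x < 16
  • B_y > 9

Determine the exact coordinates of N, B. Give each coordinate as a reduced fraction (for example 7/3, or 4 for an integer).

1. B_x = 14  [B = 2·M−A = 2·(15, 11)−(16, 9)]
2. B_y = 13  [B = 2·M−A = 2·(15, 11)−(16, 9)]
   so B = (14, 13)
3. N_x = 31/2  [2·N = B+C = (14, 13)+(17, 12)]
4. N_y = 25/2  [2·N = B+C = (14, 13)+(17, 12)]
   so N = (31/2, 25/2)

N = (31/2, 25/2)
B = (14, 13)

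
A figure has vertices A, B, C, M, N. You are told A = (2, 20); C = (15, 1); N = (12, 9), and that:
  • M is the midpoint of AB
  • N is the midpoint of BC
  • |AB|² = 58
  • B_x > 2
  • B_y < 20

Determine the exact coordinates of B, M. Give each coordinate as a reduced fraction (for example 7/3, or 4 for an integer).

1. B_x = 9  [B = 2·N−C = 2·(12, 9)−(15, 1)]
2. B_y = 17  [B = 2·N−C = 2·(12, 9)−(15, 1)]
   so B = (9, 17)
3. M_x = 11/2  [2·M = A+B = (2, 20)+(9, 17)]
4. M_y = 37/2  [2·M = A+B = (2, 20)+(9, 17)]
   so M = (11/2, 37/2)

B = (9, 17)
M = (11/2, 37/2)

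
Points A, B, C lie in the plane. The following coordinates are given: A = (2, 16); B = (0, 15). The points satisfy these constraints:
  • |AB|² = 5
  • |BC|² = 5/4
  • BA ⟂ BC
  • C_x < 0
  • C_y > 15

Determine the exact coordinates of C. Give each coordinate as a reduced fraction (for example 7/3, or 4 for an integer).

1. C_x = -1/2  [[BA ⟂ BC ⇒ 2x+1y-15=0] ∩ [|C−(0, 15)|²=5/4]]
2. C_y = 16  [[BA ⟂ BC ⇒ 2x+1y-15=0] ∩ [|C−(0, 15)|²=5/4]]
   so C = (-1/2, 16)

C = (-1/2, 16)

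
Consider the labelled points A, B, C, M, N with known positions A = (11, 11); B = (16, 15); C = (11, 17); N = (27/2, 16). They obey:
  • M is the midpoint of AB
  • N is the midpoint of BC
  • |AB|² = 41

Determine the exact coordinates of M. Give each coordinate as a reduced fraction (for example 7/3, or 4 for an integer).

M = (27/2, 13)

1. M_x = 27/2  [2·M = A+B = (11, 11)+(16, 15)]
2. M_y = 13  [2·M = A+B = (11, 11)+(16, 15)]
   so M = (27/2, 13)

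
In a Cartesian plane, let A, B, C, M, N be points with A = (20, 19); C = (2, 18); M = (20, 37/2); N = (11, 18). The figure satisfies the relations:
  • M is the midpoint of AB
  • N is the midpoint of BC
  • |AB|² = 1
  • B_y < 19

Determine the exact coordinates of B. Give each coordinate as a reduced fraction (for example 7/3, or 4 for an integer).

B = (20, 18)

1. B_x = 20  [B = 2·M−A = 2·(20, 37/2)−(20, 19)]
2. B_y = 18  [B = 2·M−A = 2·(20, 37/2)−(20, 19)]
   so B = (20, 18)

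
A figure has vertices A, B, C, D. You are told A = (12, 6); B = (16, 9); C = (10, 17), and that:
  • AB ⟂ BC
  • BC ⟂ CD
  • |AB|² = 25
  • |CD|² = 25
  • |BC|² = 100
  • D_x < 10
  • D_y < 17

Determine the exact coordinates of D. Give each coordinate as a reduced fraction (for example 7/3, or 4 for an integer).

D = (6, 14)

1. D_x = 6  [[BC ⟂ CD ⇒ -6x+8y-76=0] ∩ [|D−(10, 17)|²=25]]
2. D_y = 14  [[BC ⟂ CD ⇒ -6x+8y-76=0] ∩ [|D−(10, 17)|²=25]]
   so D = (6, 14)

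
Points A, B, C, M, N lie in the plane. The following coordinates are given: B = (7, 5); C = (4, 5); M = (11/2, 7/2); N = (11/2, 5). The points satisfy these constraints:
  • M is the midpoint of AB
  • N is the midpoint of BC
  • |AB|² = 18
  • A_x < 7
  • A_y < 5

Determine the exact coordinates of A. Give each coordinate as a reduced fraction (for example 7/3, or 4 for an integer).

A = (4, 2)

1. A_x = 4  [A = 2·M−B = 2·(11/2, 7/2)−(7, 5)]
2. A_y = 2  [A = 2·M−B = 2·(11/2, 7/2)−(7, 5)]
   so A = (4, 2)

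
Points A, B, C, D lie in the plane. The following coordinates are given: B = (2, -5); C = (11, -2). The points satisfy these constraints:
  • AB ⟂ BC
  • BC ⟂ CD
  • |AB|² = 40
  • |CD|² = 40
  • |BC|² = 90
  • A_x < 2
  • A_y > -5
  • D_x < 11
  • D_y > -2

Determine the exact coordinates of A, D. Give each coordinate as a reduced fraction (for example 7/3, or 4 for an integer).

A = (0, 1)
D = (9, 4)

1. A_x = 0  [[AB ⟂ BC ⇒ -9x-3y+3=0] ∩ [|A−(2, -5)|²=40]]
2. A_y = 1  [[AB ⟂ BC ⇒ -9x-3y+3=0] ∩ [|A−(2, -5)|²=40]]
   so A = (0, 1)
3. D_x = 9  [[BC ⟂ CD ⇒ 9x+3y-93=0] ∩ [|D−(11, -2)|²=40]]
4. D_y = 4  [[BC ⟂ CD ⇒ 9x+3y-93=0] ∩ [|D−(11, -2)|²=40]]
   so D = (9, 4)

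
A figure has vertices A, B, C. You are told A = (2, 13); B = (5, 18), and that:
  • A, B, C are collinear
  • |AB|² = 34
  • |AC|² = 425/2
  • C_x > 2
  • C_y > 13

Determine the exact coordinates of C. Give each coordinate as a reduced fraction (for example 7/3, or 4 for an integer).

C = (19/2, 51/2)

1. C_x = 19/2  [[A, B, C are collinear ⇒ -5x+3y-29=0] ∩ [|C−(2, 13)|²=425/2]]
2. C_y = 51/2  [[A, B, C are collinear ⇒ -5x+3y-29=0] ∩ [|C−(2, 13)|²=425/2]]
   so C = (19/2, 51/2)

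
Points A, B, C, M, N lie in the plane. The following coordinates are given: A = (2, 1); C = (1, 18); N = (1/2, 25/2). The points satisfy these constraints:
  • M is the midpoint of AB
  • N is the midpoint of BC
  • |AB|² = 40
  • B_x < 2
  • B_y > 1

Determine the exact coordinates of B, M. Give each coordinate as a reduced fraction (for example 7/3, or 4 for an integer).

1. B_x = 0  [B = 2·N−C = 2·(1/2, 25/2)−(1, 18)]
2. B_y = 7  [B = 2·N−C = 2·(1/2, 25/2)−(1, 18)]
   so B = (0, 7)
3. M_x = 1  [2·M = A+B = (2, 1)+(0, 7)]
4. M_y = 4  [2·M = A+B = (2, 1)+(0, 7)]
   so M = (1, 4)

B = (0, 7)
M = (1, 4)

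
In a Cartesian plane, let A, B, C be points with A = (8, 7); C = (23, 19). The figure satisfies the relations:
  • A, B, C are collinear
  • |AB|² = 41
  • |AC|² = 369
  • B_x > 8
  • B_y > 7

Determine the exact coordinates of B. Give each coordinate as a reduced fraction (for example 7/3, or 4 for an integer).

B = (13, 11)

1. B_x = 13  [[A, B, C are collinear ⇒ 12x-15y+9=0] ∩ [|B−(8, 7)|²=41]]
2. B_y = 11  [[A, B, C are collinear ⇒ 12x-15y+9=0] ∩ [|B−(8, 7)|²=41]]
   so B = (13, 11)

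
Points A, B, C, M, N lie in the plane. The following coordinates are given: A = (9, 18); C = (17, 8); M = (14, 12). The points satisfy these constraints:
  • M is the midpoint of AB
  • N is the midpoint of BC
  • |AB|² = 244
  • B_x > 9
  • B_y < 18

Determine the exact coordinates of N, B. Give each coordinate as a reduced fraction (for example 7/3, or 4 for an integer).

1. B_x = 19  [B = 2·M−A = 2·(14, 12)−(9, 18)]
2. B_y = 6  [B = 2·M−A = 2·(14, 12)−(9, 18)]
   so B = (19, 6)
3. N_x = 18  [2·N = B+C = (19, 6)+(17, 8)]
4. N_y = 7  [2·N = B+C = (19, 6)+(17, 8)]
   so N = (18, 7)

N = (18, 7)
B = (19, 6)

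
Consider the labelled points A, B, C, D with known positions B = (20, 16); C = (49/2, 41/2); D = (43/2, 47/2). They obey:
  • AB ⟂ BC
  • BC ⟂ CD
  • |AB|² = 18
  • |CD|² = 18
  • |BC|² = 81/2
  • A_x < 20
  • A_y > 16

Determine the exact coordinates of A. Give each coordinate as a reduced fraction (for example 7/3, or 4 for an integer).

A = (17, 19)

1. A_x = 17  [[AB ⟂ BC ⇒ -9/2x-9/2y+162=0] ∩ [|A−(20, 16)|²=18]]
2. A_y = 19  [[AB ⟂ BC ⇒ -9/2x-9/2y+162=0] ∩ [|A−(20, 16)|²=18]]
   so A = (17, 19)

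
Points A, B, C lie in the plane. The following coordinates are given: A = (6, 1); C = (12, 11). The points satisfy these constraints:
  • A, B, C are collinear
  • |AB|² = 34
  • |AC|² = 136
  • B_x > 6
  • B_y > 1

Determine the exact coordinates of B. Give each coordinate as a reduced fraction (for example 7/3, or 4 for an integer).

B = (9, 6)

1. B_x = 9  [[A, B, C are collinear ⇒ 10x-6y-54=0] ∩ [|B−(6, 1)|²=34]]
2. B_y = 6  [[A, B, C are collinear ⇒ 10x-6y-54=0] ∩ [|B−(6, 1)|²=34]]
   so B = (9, 6)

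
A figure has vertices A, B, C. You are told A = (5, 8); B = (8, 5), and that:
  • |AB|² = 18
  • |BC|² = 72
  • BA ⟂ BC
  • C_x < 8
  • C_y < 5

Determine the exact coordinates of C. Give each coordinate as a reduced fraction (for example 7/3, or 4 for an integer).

1. C_x = 2  [[BA ⟂ BC ⇒ -3x+3y+9=0] ∩ [|C−(8, 5)|²=72]]
2. C_y = -1  [[BA ⟂ BC ⇒ -3x+3y+9=0] ∩ [|C−(8, 5)|²=72]]
   so C = (2, -1)

C = (2, -1)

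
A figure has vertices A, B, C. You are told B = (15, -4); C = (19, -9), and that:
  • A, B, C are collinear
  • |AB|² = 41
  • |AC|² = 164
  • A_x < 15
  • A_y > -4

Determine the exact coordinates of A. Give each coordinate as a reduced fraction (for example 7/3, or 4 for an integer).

A = (11, 1)

1. A_x = 11  [[A, B, C are collinear ⇒ 5x+4y-59=0] ∩ [|A−(15, -4)|²=41]]
2. A_y = 1  [[A, B, C are collinear ⇒ 5x+4y-59=0] ∩ [|A−(15, -4)|²=41]]
   so A = (11, 1)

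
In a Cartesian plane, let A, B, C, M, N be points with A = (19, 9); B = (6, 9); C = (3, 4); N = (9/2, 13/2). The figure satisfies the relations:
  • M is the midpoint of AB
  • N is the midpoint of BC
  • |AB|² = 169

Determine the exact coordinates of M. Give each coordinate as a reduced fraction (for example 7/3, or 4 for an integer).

M = (25/2, 9)

1. M_x = 25/2  [2·M = A+B = (19, 9)+(6, 9)]
2. M_y = 9  [2·M = A+B = (19, 9)+(6, 9)]
   so M = (25/2, 9)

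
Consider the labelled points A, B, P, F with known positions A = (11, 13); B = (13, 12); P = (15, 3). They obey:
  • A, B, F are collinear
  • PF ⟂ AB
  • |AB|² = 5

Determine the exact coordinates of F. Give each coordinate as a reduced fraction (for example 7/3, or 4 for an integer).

F = (91/5, 47/5)

1. F_x = 91/5  [[A, B, F are collinear ⇒ 1x+2y-37=0] ∩ [PF ⟂ AB ⇒ 2x-1y-27=0]]
2. F_y = 47/5  [[A, B, F are collinear ⇒ 1x+2y-37=0] ∩ [PF ⟂ AB ⇒ 2x-1y-27=0]]
   so F = (91/5, 47/5)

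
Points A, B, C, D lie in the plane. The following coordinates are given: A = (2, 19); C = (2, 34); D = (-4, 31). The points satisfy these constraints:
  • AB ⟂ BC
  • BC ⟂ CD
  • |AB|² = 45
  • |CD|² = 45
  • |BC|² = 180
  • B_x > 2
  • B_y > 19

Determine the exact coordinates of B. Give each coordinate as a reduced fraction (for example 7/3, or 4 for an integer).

1. B_x = 8  [[BC ⟂ CD ⇒ 6x+3y-114=0] ∩ [|B−(2, 19)|²=45]]
2. B_y = 22  [[BC ⟂ CD ⇒ 6x+3y-114=0] ∩ [|B−(2, 19)|²=45]]
   so B = (8, 22)

B = (8, 22)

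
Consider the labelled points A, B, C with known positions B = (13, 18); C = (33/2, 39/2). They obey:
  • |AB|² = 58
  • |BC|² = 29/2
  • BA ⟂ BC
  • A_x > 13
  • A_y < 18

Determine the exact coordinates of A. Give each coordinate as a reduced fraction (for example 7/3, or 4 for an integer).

A = (16, 11)

1. A_x = 16  [[BA ⟂ BC ⇒ 7/2x+3/2y-145/2=0] ∩ [|A−(13, 18)|²=58]]
2. A_y = 11  [[BA ⟂ BC ⇒ 7/2x+3/2y-145/2=0] ∩ [|A−(13, 18)|²=58]]
   so A = (16, 11)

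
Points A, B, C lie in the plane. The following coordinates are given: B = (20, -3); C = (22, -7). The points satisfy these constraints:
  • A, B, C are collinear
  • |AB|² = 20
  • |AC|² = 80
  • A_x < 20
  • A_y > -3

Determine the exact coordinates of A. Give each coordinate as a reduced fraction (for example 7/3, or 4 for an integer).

A = (18, 1)

1. A_x = 18  [[A, B, C are collinear ⇒ 4x+2y-74=0] ∩ [|A−(20, -3)|²=20]]
2. A_y = 1  [[A, B, C are collinear ⇒ 4x+2y-74=0] ∩ [|A−(20, -3)|²=20]]
   so A = (18, 1)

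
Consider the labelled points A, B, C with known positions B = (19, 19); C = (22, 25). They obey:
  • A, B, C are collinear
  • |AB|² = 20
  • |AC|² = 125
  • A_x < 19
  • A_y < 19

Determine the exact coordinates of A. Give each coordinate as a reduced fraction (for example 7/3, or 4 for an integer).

A = (17, 15)

1. A_x = 17  [[A, B, C are collinear ⇒ -6x+3y+57=0] ∩ [|A−(19, 19)|²=20]]
2. A_y = 15  [[A, B, C are collinear ⇒ -6x+3y+57=0] ∩ [|A−(19, 19)|²=20]]
   so A = (17, 15)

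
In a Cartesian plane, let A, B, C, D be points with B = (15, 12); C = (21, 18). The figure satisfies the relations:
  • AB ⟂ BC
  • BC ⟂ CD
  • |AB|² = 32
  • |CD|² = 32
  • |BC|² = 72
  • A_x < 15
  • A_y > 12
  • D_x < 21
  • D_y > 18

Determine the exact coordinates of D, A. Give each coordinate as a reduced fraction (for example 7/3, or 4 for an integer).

D = (17, 22)
A = (11, 16)

1. D_x = 17  [[BC ⟂ CD ⇒ 6x+6y-234=0] ∩ [|D−(21, 18)|²=32]]
2. D_y = 22  [[BC ⟂ CD ⇒ 6x+6y-234=0] ∩ [|D−(21, 18)|²=32]]
   so D = (17, 22)
3. A_x = 11  [[AB ⟂ BC ⇒ -6x-6y+162=0] ∩ [|A−(15, 12)|²=32]]
4. A_y = 16  [[AB ⟂ BC ⇒ -6x-6y+162=0] ∩ [|A−(15, 12)|²=32]]
   so A = (11, 16)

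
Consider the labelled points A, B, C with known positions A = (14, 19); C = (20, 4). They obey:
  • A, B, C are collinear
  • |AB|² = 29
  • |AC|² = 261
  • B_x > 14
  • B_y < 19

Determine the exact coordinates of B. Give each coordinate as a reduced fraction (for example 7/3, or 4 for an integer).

1. B_x = 16  [[A, B, C are collinear ⇒ -15x-6y+324=0] ∩ [|B−(14, 19)|²=29]]
2. B_y = 14  [[A, B, C are collinear ⇒ -15x-6y+324=0] ∩ [|B−(14, 19)|²=29]]
   so B = (16, 14)

B = (16, 14)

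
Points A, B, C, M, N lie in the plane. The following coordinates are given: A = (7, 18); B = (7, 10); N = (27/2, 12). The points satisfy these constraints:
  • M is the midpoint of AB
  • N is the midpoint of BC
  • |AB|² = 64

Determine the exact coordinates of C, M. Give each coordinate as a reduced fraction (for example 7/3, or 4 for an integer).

C = (20, 14)
M = (7, 14)

1. M_x = 7  [2·M = A+B = (7, 18)+(7, 10)]
2. M_y = 14  [2·M = A+B = (7, 18)+(7, 10)]
   so M = (7, 14)
3. C_x = 20  [C = 2·N−B = 2·(27/2, 12)−(7, 10)]
4. C_y = 14  [C = 2·N−B = 2·(27/2, 12)−(7, 10)]
   so C = (20, 14)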